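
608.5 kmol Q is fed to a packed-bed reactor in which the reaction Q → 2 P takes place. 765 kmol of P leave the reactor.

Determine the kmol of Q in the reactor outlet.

226 kmol

For P: n = n₀ + 2ξ → 765 = 0 + 2ξ, giving ξ = 382.5 kmol.
Outlet amounts (n = n₀ + ν ξ):
  Q: 608.5 − 1(382.5) = 226
  P: 0 + 2(382.5) = 765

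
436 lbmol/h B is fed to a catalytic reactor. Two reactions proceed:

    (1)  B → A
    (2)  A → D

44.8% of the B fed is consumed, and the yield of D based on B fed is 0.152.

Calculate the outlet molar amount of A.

129 lbmol/h

Conversion of B: B consumed = 1ξ₁ = 0.448 × 436 → ξ₁ = 195.3 lbmol/h.
Yield of D: 1ξ₂ / 436 = 0.152 → ξ₂ = 66.27 lbmol/h.
Outlet amounts (n = n₀ + Σ ν·ξ):
  B: 436 − 1(195.3) = 240.7
  A: 0 + 1(195.3) − 1(66.27) = 129.1
  D: 0 + 1(66.27) = 66.27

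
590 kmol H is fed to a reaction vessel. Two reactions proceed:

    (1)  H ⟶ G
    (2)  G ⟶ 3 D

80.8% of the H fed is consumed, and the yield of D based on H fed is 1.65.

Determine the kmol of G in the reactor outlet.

Conversion of H: H consumed = 1ξ₁ = 0.808 × 590 → ξ₁ = 476.7 kmol.
Yield of D: 3ξ₂ / 590 = 1.65 → ξ₂ = 324.5 kmol.
Outlet amounts (n = n₀ + Σ ν·ξ):
  H: 590 − 1(476.7) = 113.3
  G: 0 + 1(476.7) − 1(324.5) = 152.2
  D: 0 + 3(324.5) = 973.5

152 kmol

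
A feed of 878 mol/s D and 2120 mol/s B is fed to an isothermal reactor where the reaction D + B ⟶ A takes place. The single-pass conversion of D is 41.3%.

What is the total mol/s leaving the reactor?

D reacted = 0.413 × 878 = 362.6 mol/s; ν_D = −1, so ξ = 362.6/1 = 362.6 mol/s.
Outlet amounts (n = n₀ + ν ξ):
  D: 878 − 1(362.6) = 515.4
  B: 2120 − 1(362.6) = 1757
  A: 0 + 1(362.6) = 362.6
Total out = 515.4 + 1757 + 362.6 = 2635 mol/s.

2640 mol/s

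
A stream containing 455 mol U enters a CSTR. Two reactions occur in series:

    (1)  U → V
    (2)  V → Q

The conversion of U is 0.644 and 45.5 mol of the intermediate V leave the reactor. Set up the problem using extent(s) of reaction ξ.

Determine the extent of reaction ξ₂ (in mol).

Conversion of U: U consumed = 1ξ₁ = 0.644 × 455 → ξ₁ = 293 mol.
V balance: n_V = 0 + 1ξ₁ − 1ξ₂ = 45.5 → ξ₂ = (1·293 − 45.5)/1 = 247.5 mol.
Outlet amounts (n = n₀ + Σ ν·ξ):
  U: 455 − 1(293) = 162
  V: 0 + 1(293) − 1(247.5) = 45.5
  Q: 0 + 1(247.5) = 247.5

ξ₂ = 248 mol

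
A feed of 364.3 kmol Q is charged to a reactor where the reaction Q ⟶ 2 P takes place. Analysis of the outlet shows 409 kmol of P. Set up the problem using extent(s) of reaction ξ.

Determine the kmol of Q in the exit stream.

For P: n = n₀ + 2ξ → 409 = 0 + 2ξ, giving ξ = 204.5 kmol.
Outlet amounts (n = n₀ + ν ξ):
  Q: 364.3 − 1(204.5) = 159.8
  P: 0 + 2(204.5) = 409

160 kmol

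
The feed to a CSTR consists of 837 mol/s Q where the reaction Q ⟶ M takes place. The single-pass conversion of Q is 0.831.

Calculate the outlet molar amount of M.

Q reacted = 0.831 × 837 = 695.5 mol/s; ν_Q = −1, so ξ = 695.5/1 = 695.5 mol/s.
Outlet amounts (n = n₀ + ν ξ):
  Q: 837 − 1(695.5) = 141.5
  M: 0 + 1(695.5) = 695.5

696 mol/s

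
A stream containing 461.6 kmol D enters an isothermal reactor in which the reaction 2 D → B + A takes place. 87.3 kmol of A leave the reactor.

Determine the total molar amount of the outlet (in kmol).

For A: n = n₀ + 1ξ → 87.3 = 0 + 1ξ, giving ξ = 87.3 kmol.
Outlet amounts (n = n₀ + ν ξ):
  D: 461.6 − 2(87.3) = 287
  B: 0 + 1(87.3) = 87.3
  A: 0 + 1(87.3) = 87.3
Total out = 287 + 87.3 + 87.3 = 461.6 kmol.

462 kmol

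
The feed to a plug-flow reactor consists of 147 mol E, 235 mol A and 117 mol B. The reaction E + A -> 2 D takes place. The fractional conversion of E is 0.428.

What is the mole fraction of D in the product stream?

E reacted = 0.428 × 147 = 62.92 mol; ν_E = −1, so ξ = 62.92/1 = 62.92 mol.
Outlet amounts (n = n₀ + ν ξ):
  E: 147 − 1(62.92) = 84.08
  A: 235 − 1(62.92) = 172.1
  D: 0 + 2(62.92) = 125.8
  B: 117 (inert)
Total out = 499 mol; y_D = 125.8 / 499 = 0.2522.

0.252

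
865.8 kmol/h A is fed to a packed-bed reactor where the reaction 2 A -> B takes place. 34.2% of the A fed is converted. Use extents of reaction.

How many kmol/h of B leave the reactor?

148 kmol/h

A reacted = 0.342 × 865.8 = 296.1 kmol/h; ν_A = −2, so ξ = 296.1/2 = 148.1 kmol/h.
Outlet amounts (n = n₀ + ν ξ):
  A: 865.8 − 2(148.1) = 569.7
  B: 0 + 1(148.1) = 148.1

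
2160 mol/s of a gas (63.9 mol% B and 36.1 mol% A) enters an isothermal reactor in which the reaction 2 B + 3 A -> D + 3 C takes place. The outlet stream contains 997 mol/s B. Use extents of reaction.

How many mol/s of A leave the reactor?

205 mol/s

For B: n = n₀ − 2ξ → 997 = 1380 − 2ξ, giving ξ = 191.6 mol/s.
Outlet amounts (n = n₀ + ν ξ):
  B: 1380 − 2(191.6) = 997
  A: 779.8 − 3(191.6) = 204.9
  D: 0 + 1(191.6) = 191.6
  C: 0 + 3(191.6) = 574.9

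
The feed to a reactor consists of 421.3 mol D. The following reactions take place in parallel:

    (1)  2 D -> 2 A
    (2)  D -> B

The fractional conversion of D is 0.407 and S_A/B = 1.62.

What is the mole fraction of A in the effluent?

Conversion of D: D consumed = 0.407 × 421.3 = 171.5 mol = 2ξ₁ + 1ξ₂.
Selectivity: 2ξ₁ / (1ξ₂) = 1.62 → ξ₁ = 0.81 ξ₂.
Substitute: (2·0.81 + 1) ξ₂ = 171.5 → ξ₂ = 65.45 mol, ξ₁ = 53.01 mol.
Outlet amounts (n = n₀ + Σ ν·ξ):
  D: 421.3 − 2(53.01) − 1(65.45) = 249.8
  A: 0 + 2(53.01) = 106
  B: 0 + 1(65.45) = 65.45
Total out = 421.3 mol; y_A = 106 / 421.3 = 0.2517.

0.252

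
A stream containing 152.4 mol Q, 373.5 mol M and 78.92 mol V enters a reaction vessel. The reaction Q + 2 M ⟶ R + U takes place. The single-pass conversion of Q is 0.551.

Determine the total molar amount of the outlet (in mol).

Q reacted = 0.551 × 152.4 = 83.97 mol; ν_Q = −1, so ξ = 83.97/1 = 83.97 mol.
Outlet amounts (n = n₀ + ν ξ):
  Q: 152.4 − 1(83.97) = 68.43
  M: 373.5 − 2(83.97) = 205.6
  R: 0 + 1(83.97) = 83.97
  U: 0 + 1(83.97) = 83.97
  V: 78.92 (inert)
Total out = 68.43 + 205.6 + 83.97 + 83.97 + 78.92 = 520.8 mol.

521 mol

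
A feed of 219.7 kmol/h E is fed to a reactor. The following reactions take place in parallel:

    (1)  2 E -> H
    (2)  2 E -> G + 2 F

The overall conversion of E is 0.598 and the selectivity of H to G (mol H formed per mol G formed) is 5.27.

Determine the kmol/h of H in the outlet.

55.2 kmol/h

Conversion of E: E consumed = 0.598 × 219.7 = 131.4 kmol/h = 2ξ₁ + 2ξ₂.
Selectivity: 1ξ₁ / (1ξ₂) = 5.27 → ξ₁ = 5.27 ξ₂.
Substitute: (2·5.27 + 2) ξ₂ = 131.4 → ξ₂ = 10.48 kmol/h, ξ₁ = 55.21 kmol/h.
Outlet amounts (n = n₀ + Σ ν·ξ):
  E: 219.7 − 2(55.21) − 2(10.48) = 88.32
  H: 0 + 1(55.21) = 55.21
  G: 0 + 1(10.48) = 10.48
  F: 0 + 2(10.48) = 20.95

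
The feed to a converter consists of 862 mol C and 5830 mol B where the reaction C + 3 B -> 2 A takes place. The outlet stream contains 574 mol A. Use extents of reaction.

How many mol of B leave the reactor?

4970 mol

For A: n = n₀ + 2ξ → 574 = 0 + 2ξ, giving ξ = 287 mol.
Outlet amounts (n = n₀ + ν ξ):
  C: 862 − 1(287) = 575
  B: 5830 − 3(287) = 4969
  A: 0 + 2(287) = 574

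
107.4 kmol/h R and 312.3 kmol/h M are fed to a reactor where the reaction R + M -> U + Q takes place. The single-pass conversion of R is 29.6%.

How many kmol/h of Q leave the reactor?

31.8 kmol/h

R reacted = 0.296 × 107.4 = 31.79 kmol/h; ν_R = −1, so ξ = 31.79/1 = 31.79 kmol/h.
Outlet amounts (n = n₀ + ν ξ):
  R: 107.4 − 1(31.79) = 75.61
  M: 312.3 − 1(31.79) = 280.5
  U: 0 + 1(31.79) = 31.79
  Q: 0 + 1(31.79) = 31.79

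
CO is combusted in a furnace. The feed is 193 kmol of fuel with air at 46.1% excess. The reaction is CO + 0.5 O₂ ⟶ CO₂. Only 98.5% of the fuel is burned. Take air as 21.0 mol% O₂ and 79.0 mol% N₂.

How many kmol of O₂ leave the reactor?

Stoichiometric O₂ = 0.5 × 193 = 96.5 kmol; O₂ fed = 96.5 × 1.461 = 141 kmol.
N₂ fed = 141 × 79/21 = 530.4 kmol.
Fuel reacted = 0.985 × 193 → ξ = 190.1 kmol.
Outlet (n = n₀ + ν ξ):
  CO: 193 − 1(190.1) = 2.895
  O₂: 141 − 0.5(190.1) = 45.93
  N₂: 530.4 (inert)
  CO₂: 0 + 1(190.1) = 190.1

45.9 kmol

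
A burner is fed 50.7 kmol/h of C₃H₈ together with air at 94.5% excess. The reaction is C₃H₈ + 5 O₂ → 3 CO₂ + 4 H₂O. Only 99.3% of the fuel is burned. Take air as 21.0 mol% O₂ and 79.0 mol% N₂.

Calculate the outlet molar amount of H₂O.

201 kmol/h

Stoichiometric O₂ = 5 × 50.7 = 253.5 kmol/h; O₂ fed = 253.5 × 1.945 = 493.1 kmol/h.
N₂ fed = 493.1 × 79/21 = 1855 kmol/h.
Fuel reacted = 0.993 × 50.7 → ξ = 50.35 kmol/h.
Outlet (n = n₀ + ν ξ):
  C₃H₈: 50.7 − 1(50.35) = 0.3549
  O₂: 493.1 − 5(50.35) = 241.3
  N₂: 1855 (inert)
  CO₂: 0 + 3(50.35) = 151
  H₂O: 0 + 4(50.35) = 201.4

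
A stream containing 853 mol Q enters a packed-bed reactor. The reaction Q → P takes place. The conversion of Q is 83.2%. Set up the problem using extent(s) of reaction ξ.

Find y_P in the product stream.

0.832

Q reacted = 0.832 × 853 = 709.7 mol; ν_Q = −1, so ξ = 709.7/1 = 709.7 mol.
Outlet amounts (n = n₀ + ν ξ):
  Q: 853 − 1(709.7) = 143.3
  P: 0 + 1(709.7) = 709.7
Total out = 853 mol; y_P = 709.7 / 853 = 0.832.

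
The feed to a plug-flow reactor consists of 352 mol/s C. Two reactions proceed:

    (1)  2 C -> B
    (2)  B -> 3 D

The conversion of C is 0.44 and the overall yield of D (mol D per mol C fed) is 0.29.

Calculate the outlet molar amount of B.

Conversion of C: C consumed = 2ξ₁ = 0.44 × 352 → ξ₁ = 77.44 mol/s.
Yield of D: 3ξ₂ / 352 = 0.29 → ξ₂ = 34.03 mol/s.
Outlet amounts (n = n₀ + Σ ν·ξ):
  C: 352 − 2(77.44) = 197.1
  B: 0 + 1(77.44) − 1(34.03) = 43.41
  D: 0 + 3(34.03) = 102.1

43.4 mol/s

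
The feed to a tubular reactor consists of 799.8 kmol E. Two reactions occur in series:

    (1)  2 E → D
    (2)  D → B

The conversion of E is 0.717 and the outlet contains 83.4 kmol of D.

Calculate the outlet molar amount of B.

Conversion of E: E consumed = 2ξ₁ = 0.717 × 799.8 → ξ₁ = 286.7 kmol.
D balance: n_D = 0 + 1ξ₁ − 1ξ₂ = 83.4 → ξ₂ = (1·286.7 − 83.4)/1 = 203.3 kmol.
Outlet amounts (n = n₀ + Σ ν·ξ):
  E: 799.8 − 2(286.7) = 226.3
  D: 0 + 1(286.7) − 1(203.3) = 83.4
  B: 0 + 1(203.3) = 203.3

203 kmol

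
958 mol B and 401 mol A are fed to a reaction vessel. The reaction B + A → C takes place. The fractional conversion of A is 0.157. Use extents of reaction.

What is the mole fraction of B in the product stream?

A reacted = 0.157 × 401 = 62.96 mol; ν_A = −1, so ξ = 62.96/1 = 62.96 mol.
Outlet amounts (n = n₀ + ν ξ):
  B: 958 − 1(62.96) = 895
  A: 401 − 1(62.96) = 338
  C: 0 + 1(62.96) = 62.96
Total out = 1296 mol; y_B = 895 / 1296 = 0.6906.

0.691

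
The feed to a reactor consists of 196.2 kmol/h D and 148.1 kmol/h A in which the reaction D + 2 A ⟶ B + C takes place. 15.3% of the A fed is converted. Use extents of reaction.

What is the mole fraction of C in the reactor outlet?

A reacted = 0.153 × 148.1 = 22.66 kmol/h; ν_A = −2, so ξ = 22.66/2 = 11.33 kmol/h.
Outlet amounts (n = n₀ + ν ξ):
  D: 196.2 − 1(11.33) = 184.9
  A: 148.1 − 2(11.33) = 125.4
  B: 0 + 1(11.33) = 11.33
  C: 0 + 1(11.33) = 11.33
Total out = 333 kmol/h; y_C = 11.33 / 333 = 0.03403.

0.034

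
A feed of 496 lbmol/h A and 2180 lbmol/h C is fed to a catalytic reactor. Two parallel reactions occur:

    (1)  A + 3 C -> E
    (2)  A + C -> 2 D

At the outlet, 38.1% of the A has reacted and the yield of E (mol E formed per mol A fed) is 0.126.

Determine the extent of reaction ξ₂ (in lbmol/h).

ξ₂ = 126 lbmol/h

Yield of E: 1ξ₁ / 496 = 0.126 → ξ₁ = 62.5 lbmol/h.
Conversion of A: 1ξ₁ + 1ξ₂ = 0.381 × 496 = 189 → ξ₂ = 126.5 lbmol/h.
Outlet amounts (n = n₀ + Σ ν·ξ):
  A: 496 − 1(62.5) − 1(126.5) = 307
  C: 2180 − 3(62.5) − 1(126.5) = 1866
  E: 0 + 1(62.5) = 62.5
  D: 0 + 2(126.5) = 253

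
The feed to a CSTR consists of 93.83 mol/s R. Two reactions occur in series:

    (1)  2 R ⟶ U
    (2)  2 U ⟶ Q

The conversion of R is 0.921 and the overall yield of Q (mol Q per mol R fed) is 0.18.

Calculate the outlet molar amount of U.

Conversion of R: R consumed = 2ξ₁ = 0.921 × 93.83 → ξ₁ = 43.21 mol/s.
Yield of Q: 1ξ₂ / 93.83 = 0.18 → ξ₂ = 16.89 mol/s.
Outlet amounts (n = n₀ + Σ ν·ξ):
  R: 93.83 − 2(43.21) = 7.413
  U: 0 + 1(43.21) − 2(16.89) = 9.43
  Q: 0 + 1(16.89) = 16.89

9.43 mol/s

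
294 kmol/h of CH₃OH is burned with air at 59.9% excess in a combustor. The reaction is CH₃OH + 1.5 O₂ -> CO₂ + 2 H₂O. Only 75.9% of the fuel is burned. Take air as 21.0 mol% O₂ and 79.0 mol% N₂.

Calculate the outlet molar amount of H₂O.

446 kmol/h

Stoichiometric O₂ = 1.5 × 294 = 441 kmol/h; O₂ fed = 441 × 1.599 = 705.2 kmol/h.
N₂ fed = 705.2 × 79/21 = 2653 kmol/h.
Fuel reacted = 0.759 × 294 → ξ = 223.1 kmol/h.
Outlet (n = n₀ + ν ξ):
  CH₃OH: 294 − 1(223.1) = 70.85
  O₂: 705.2 − 1.5(223.1) = 370.4
  N₂: 2653 (inert)
  CO₂: 0 + 1(223.1) = 223.1
  H₂O: 0 + 2(223.1) = 446.3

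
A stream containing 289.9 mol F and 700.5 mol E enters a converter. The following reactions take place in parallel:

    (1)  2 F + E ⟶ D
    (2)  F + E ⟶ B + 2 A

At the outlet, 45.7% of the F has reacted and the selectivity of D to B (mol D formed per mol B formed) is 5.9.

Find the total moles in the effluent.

Conversion of F: F consumed = 0.457 × 289.9 = 132.5 mol = 2ξ₁ + 1ξ₂.
Selectivity: 1ξ₁ / (1ξ₂) = 5.9 → ξ₁ = 5.9 ξ₂.
Substitute: (2·5.9 + 1) ξ₂ = 132.5 → ξ₂ = 10.35 mol, ξ₁ = 61.07 mol.
Outlet amounts (n = n₀ + Σ ν·ξ):
  F: 289.9 − 2(61.07) − 1(10.35) = 157.4
  E: 700.5 − 1(61.07) − 1(10.35) = 629.1
  D: 0 + 1(61.07) = 61.07
  B: 0 + 1(10.35) = 10.35
  A: 0 + 2(10.35) = 20.7
Total out = 157.4 + 629.1 + 61.07 + 10.35 + 20.7 = 878.6 mol.

879 mol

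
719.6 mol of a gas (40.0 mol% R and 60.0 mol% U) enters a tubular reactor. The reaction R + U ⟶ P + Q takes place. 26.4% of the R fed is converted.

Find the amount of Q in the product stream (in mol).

76 mol

R reacted = 0.264 × 287.8 = 75.99 mol; ν_R = −1, so ξ = 75.99/1 = 75.99 mol.
Outlet amounts (n = n₀ + ν ξ):
  R: 287.8 − 1(75.99) = 211.9
  U: 431.8 − 1(75.99) = 355.8
  P: 0 + 1(75.99) = 75.99
  Q: 0 + 1(75.99) = 75.99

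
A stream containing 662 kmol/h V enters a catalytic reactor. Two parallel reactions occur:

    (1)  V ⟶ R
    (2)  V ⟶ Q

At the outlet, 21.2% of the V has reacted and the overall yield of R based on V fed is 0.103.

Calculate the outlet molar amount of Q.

Yield of R: 1ξ₁ / 662 = 0.103 → ξ₁ = 68.19 kmol/h.
Conversion of V: 1ξ₁ + 1ξ₂ = 0.212 × 662 = 140.3 → ξ₂ = 72.16 kmol/h.
Outlet amounts (n = n₀ + Σ ν·ξ):
  V: 662 − 1(68.19) − 1(72.16) = 521.7
  R: 0 + 1(68.19) = 68.19
  Q: 0 + 1(72.16) = 72.16

72.2 kmol/h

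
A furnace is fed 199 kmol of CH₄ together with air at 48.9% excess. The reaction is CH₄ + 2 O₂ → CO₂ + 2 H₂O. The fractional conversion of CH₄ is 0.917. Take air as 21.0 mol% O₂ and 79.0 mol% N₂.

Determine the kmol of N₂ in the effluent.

2230 kmol

Stoichiometric O₂ = 2 × 199 = 398 kmol; O₂ fed = 398 × 1.489 = 592.6 kmol.
N₂ fed = 592.6 × 79/21 = 2229 kmol.
Fuel reacted = 0.917 × 199 → ξ = 182.5 kmol.
Outlet (n = n₀ + ν ξ):
  CH₄: 199 − 1(182.5) = 16.52
  O₂: 592.6 − 2(182.5) = 227.7
  N₂: 2229 (inert)
  CO₂: 0 + 1(182.5) = 182.5
  H₂O: 0 + 2(182.5) = 365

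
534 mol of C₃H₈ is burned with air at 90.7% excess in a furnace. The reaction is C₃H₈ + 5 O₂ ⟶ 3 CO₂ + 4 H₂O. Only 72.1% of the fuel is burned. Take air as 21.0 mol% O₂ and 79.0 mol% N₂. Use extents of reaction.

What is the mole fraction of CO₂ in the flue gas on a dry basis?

Stoichiometric O₂ = 5 × 534 = 2670 mol; O₂ fed = 2670 × 1.907 = 5092 mol.
N₂ fed = 5092 × 79/21 = 19150 mol.
Fuel reacted = 0.721 × 534 → ξ = 385 mol.
Outlet (n = n₀ + ν ξ):
  C₃H₈: 534 − 1(385) = 149
  O₂: 5092 − 5(385) = 3167
  N₂: 19150 (inert)
  CO₂: 0 + 3(385) = 1155
  H₂O: 0 + 4(385) = 1540
Dry total = 23630 mol; y_CO₂ (dry) = 1155 / 23630 = 0.04889.

0.0489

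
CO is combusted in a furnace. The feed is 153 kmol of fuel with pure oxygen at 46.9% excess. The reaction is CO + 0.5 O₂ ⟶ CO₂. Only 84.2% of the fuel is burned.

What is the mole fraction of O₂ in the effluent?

0.239

Stoichiometric O₂ = 0.5 × 153 = 76.5 kmol; O₂ fed = 76.5 × 1.469 = 112.4 kmol.
Fuel reacted = 0.842 × 153 → ξ = 128.8 kmol.
Outlet (n = n₀ + ν ξ):
  CO: 153 − 1(128.8) = 24.17
  O₂: 112.4 − 0.5(128.8) = 47.97
  CO₂: 0 + 1(128.8) = 128.8
Total out = 201 kmol; y_O₂ = 47.97 / 201 = 0.2387.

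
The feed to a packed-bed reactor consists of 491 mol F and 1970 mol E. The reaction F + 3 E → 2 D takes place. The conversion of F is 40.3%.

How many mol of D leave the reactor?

F reacted = 0.403 × 491 = 197.9 mol; ν_F = −1, so ξ = 197.9/1 = 197.9 mol.
Outlet amounts (n = n₀ + ν ξ):
  F: 491 − 1(197.9) = 293.1
  E: 1970 − 3(197.9) = 1376
  D: 0 + 2(197.9) = 395.7

396 mol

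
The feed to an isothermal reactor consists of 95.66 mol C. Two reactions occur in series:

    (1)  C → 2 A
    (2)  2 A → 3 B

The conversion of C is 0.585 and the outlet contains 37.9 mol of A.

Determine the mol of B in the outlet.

Conversion of C: C consumed = 1ξ₁ = 0.585 × 95.66 → ξ₁ = 55.96 mol.
A balance: n_A = 0 + 2ξ₁ − 2ξ₂ = 37.9 → ξ₂ = (2·55.96 − 37.9)/2 = 37.01 mol.
Outlet amounts (n = n₀ + Σ ν·ξ):
  C: 95.66 − 1(55.96) = 39.7
  A: 0 + 2(55.96) − 2(37.01) = 37.9
  B: 0 + 3(37.01) = 111

111 mol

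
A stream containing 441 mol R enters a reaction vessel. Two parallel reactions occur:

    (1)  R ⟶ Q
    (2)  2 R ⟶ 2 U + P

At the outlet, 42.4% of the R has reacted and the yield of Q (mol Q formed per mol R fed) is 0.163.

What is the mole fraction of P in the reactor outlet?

0.115

Yield of Q: 1ξ₁ / 441 = 0.163 → ξ₁ = 71.88 mol.
Conversion of R: 1ξ₁ + 2ξ₂ = 0.424 × 441 = 187 → ξ₂ = 57.55 mol.
Outlet amounts (n = n₀ + Σ ν·ξ):
  R: 441 − 1(71.88) − 2(57.55) = 254
  Q: 0 + 1(71.88) = 71.88
  U: 0 + 2(57.55) = 115.1
  P: 0 + 1(57.55) = 57.55
Total out = 498.6 mol; y_P = 57.55 / 498.6 = 0.1154.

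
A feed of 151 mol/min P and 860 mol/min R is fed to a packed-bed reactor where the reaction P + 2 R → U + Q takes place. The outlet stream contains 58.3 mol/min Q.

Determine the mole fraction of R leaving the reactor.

0.78

For Q: n = n₀ + 1ξ → 58.3 = 0 + 1ξ, giving ξ = 58.3 mol/min.
Outlet amounts (n = n₀ + ν ξ):
  P: 151 − 1(58.3) = 92.7
  R: 860 − 2(58.3) = 743.4
  U: 0 + 1(58.3) = 58.3
  Q: 0 + 1(58.3) = 58.3
Total out = 952.7 mol/min; y_R = 743.4 / 952.7 = 0.7803.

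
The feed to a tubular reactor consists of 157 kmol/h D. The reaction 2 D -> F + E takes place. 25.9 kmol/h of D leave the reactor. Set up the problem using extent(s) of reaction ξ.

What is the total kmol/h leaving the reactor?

For D: n = n₀ − 2ξ → 25.9 = 157 − 2ξ, giving ξ = 65.55 kmol/h.
Outlet amounts (n = n₀ + ν ξ):
  D: 157 − 2(65.55) = 25.9
  F: 0 + 1(65.55) = 65.55
  E: 0 + 1(65.55) = 65.55
Total out = 25.9 + 65.55 + 65.55 = 157 kmol/h.

157 kmol/h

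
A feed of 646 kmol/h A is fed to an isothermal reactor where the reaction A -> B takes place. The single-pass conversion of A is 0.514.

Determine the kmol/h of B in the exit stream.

A reacted = 0.514 × 646 = 332 kmol/h; ν_A = −1, so ξ = 332/1 = 332 kmol/h.
Outlet amounts (n = n₀ + ν ξ):
  A: 646 − 1(332) = 314
  B: 0 + 1(332) = 332

332 kmol/h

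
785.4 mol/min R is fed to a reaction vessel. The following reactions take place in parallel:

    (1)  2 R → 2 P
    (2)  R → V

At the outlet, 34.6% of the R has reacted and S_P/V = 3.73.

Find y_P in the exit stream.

0.273

Conversion of R: R consumed = 0.346 × 785.4 = 271.7 mol/min = 2ξ₁ + 1ξ₂.
Selectivity: 2ξ₁ / (1ξ₂) = 3.73 → ξ₁ = 1.865 ξ₂.
Substitute: (2·1.865 + 1) ξ₂ = 271.7 → ξ₂ = 57.45 mol/min, ξ₁ = 107.1 mol/min.
Outlet amounts (n = n₀ + Σ ν·ξ):
  R: 785.4 − 2(107.1) − 1(57.45) = 513.7
  P: 0 + 2(107.1) = 214.3
  V: 0 + 1(57.45) = 57.45
Total out = 785.4 mol/min; y_P = 214.3 / 785.4 = 0.2728.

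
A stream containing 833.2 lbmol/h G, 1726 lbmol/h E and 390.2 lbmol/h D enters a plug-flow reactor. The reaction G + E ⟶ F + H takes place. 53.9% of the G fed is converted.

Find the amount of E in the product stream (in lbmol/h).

1280 lbmol/h

G reacted = 0.539 × 833.2 = 449.1 lbmol/h; ν_G = −1, so ξ = 449.1/1 = 449.1 lbmol/h.
Outlet amounts (n = n₀ + ν ξ):
  G: 833.2 − 1(449.1) = 384.1
  E: 1726 − 1(449.1) = 1277
  F: 0 + 1(449.1) = 449.1
  H: 0 + 1(449.1) = 449.1
  D: 390.2 (inert)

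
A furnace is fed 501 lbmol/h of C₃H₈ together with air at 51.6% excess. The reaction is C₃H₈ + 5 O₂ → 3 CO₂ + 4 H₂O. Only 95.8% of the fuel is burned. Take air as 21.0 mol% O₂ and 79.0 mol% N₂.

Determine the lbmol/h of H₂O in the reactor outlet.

1920 lbmol/h

Stoichiometric O₂ = 5 × 501 = 2505 lbmol/h; O₂ fed = 2505 × 1.516 = 3798 lbmol/h.
N₂ fed = 3798 × 79/21 = 14290 lbmol/h.
Fuel reacted = 0.958 × 501 → ξ = 480 lbmol/h.
Outlet (n = n₀ + ν ξ):
  C₃H₈: 501 − 1(480) = 21.04
  O₂: 3798 − 5(480) = 1398
  N₂: 14290 (inert)
  CO₂: 0 + 3(480) = 1440
  H₂O: 0 + 4(480) = 1920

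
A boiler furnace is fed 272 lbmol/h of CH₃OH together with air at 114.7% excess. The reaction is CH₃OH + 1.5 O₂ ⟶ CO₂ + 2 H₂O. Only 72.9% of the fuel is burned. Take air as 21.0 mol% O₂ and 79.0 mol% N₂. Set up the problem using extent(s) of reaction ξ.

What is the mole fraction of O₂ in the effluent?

Stoichiometric O₂ = 1.5 × 272 = 408 lbmol/h; O₂ fed = 408 × 2.147 = 876 lbmol/h.
N₂ fed = 876 × 79/21 = 3295 lbmol/h.
Fuel reacted = 0.729 × 272 → ξ = 198.3 lbmol/h.
Outlet (n = n₀ + ν ξ):
  CH₃OH: 272 − 1(198.3) = 73.71
  O₂: 876 − 1.5(198.3) = 578.5
  N₂: 3295 (inert)
  CO₂: 0 + 1(198.3) = 198.3
  H₂O: 0 + 2(198.3) = 396.6
Total out = 4542 lbmol/h; y_O₂ = 578.5 / 4542 = 0.1274.

0.127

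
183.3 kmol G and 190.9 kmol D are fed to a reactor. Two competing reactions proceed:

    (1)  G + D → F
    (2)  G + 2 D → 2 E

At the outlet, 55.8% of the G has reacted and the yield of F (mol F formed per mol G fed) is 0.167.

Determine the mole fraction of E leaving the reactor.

Yield of F: 1ξ₁ / 183.3 = 0.167 → ξ₁ = 30.61 kmol.
Conversion of G: 1ξ₁ + 1ξ₂ = 0.558 × 183.3 = 102.3 → ξ₂ = 71.67 kmol.
Outlet amounts (n = n₀ + Σ ν·ξ):
  G: 183.3 − 1(30.61) − 1(71.67) = 81.02
  D: 190.9 − 1(30.61) − 2(71.67) = 16.95
  F: 0 + 1(30.61) = 30.61
  E: 0 + 2(71.67) = 143.3
Total out = 271.9 kmol; y_E = 143.3 / 271.9 = 0.5271.

0.527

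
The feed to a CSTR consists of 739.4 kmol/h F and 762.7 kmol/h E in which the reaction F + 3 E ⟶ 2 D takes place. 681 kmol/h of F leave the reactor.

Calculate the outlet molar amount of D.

For F: n = n₀ − 1ξ → 681 = 739.4 − 1ξ, giving ξ = 58.4 kmol/h.
Outlet amounts (n = n₀ + ν ξ):
  F: 739.4 − 1(58.4) = 681
  E: 762.7 − 3(58.4) = 587.5
  D: 0 + 2(58.4) = 116.8

117 kmol/h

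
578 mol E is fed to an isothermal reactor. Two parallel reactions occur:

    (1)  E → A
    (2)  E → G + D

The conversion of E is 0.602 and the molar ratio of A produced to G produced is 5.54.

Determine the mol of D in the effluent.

Conversion of E: E consumed = 0.602 × 578 = 348 mol = 1ξ₁ + 1ξ₂.
Selectivity: 1ξ₁ / (1ξ₂) = 5.54 → ξ₁ = 5.54 ξ₂.
Substitute: (1·5.54 + 1) ξ₂ = 348 → ξ₂ = 53.2 mol, ξ₁ = 294.8 mol.
Outlet amounts (n = n₀ + Σ ν·ξ):
  E: 578 − 1(294.8) − 1(53.2) = 230
  A: 0 + 1(294.8) = 294.8
  G: 0 + 1(53.2) = 53.2
  D: 0 + 1(53.2) = 53.2

53.2 mol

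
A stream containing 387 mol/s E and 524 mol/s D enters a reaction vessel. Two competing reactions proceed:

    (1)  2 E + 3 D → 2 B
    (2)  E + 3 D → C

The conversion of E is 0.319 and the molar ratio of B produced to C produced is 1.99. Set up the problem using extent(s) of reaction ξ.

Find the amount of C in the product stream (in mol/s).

Conversion of E: E consumed = 0.319 × 387 = 123.5 mol/s = 2ξ₁ + 1ξ₂.
Selectivity: 2ξ₁ / (1ξ₂) = 1.99 → ξ₁ = 0.995 ξ₂.
Substitute: (2·0.995 + 1) ξ₂ = 123.5 → ξ₂ = 41.29 mol/s, ξ₁ = 41.08 mol/s.
Outlet amounts (n = n₀ + Σ ν·ξ):
  E: 387 − 2(41.08) − 1(41.29) = 263.5
  D: 524 − 3(41.08) − 3(41.29) = 276.9
  B: 0 + 2(41.08) = 82.16
  C: 0 + 1(41.29) = 41.29

41.3 mol/s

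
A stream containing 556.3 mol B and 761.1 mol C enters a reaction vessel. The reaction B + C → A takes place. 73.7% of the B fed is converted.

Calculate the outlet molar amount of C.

351 mol

B reacted = 0.737 × 556.3 = 410 mol; ν_B = −1, so ξ = 410/1 = 410 mol.
Outlet amounts (n = n₀ + ν ξ):
  B: 556.3 − 1(410) = 146.3
  C: 761.1 − 1(410) = 351.1
  A: 0 + 1(410) = 410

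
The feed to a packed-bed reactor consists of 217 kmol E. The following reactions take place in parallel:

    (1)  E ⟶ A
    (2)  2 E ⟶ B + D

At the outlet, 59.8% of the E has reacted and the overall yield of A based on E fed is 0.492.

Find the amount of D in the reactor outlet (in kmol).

11.5 kmol

Yield of A: 1ξ₁ / 217 = 0.492 → ξ₁ = 106.8 kmol.
Conversion of E: 1ξ₁ + 2ξ₂ = 0.598 × 217 = 129.8 → ξ₂ = 11.5 kmol.
Outlet amounts (n = n₀ + Σ ν·ξ):
  E: 217 − 1(106.8) − 2(11.5) = 87.23
  A: 0 + 1(106.8) = 106.8
  B: 0 + 1(11.5) = 11.5
  D: 0 + 1(11.5) = 11.5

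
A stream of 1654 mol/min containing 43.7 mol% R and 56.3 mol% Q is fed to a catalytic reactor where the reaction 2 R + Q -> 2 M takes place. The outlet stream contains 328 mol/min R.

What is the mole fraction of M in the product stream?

0.271

For R: n = n₀ − 2ξ → 328 = 722.8 − 2ξ, giving ξ = 197.4 mol/min.
Outlet amounts (n = n₀ + ν ξ):
  R: 722.8 − 2(197.4) = 328
  Q: 931.2 − 1(197.4) = 733.8
  M: 0 + 2(197.4) = 394.8
Total out = 1457 mol/min; y_M = 394.8 / 1457 = 0.271.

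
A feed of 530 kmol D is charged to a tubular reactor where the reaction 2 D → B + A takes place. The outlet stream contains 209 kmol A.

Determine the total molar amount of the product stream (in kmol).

530 kmol

For A: n = n₀ + 1ξ → 209 = 0 + 1ξ, giving ξ = 209 kmol.
Outlet amounts (n = n₀ + ν ξ):
  D: 530 − 2(209) = 112
  B: 0 + 1(209) = 209
  A: 0 + 1(209) = 209
Total out = 112 + 209 + 209 = 530 kmol.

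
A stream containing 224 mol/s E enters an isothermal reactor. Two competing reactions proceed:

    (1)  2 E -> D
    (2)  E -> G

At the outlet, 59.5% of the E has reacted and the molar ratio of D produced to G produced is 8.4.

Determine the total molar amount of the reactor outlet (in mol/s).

161 mol/s

Conversion of E: E consumed = 0.595 × 224 = 133.3 mol/s = 2ξ₁ + 1ξ₂.
Selectivity: 1ξ₁ / (1ξ₂) = 8.4 → ξ₁ = 8.4 ξ₂.
Substitute: (2·8.4 + 1) ξ₂ = 133.3 → ξ₂ = 7.488 mol/s, ξ₁ = 62.9 mol/s.
Outlet amounts (n = n₀ + Σ ν·ξ):
  E: 224 − 2(62.9) − 1(7.488) = 90.72
  D: 0 + 1(62.9) = 62.9
  G: 0 + 1(7.488) = 7.488
Total out = 90.72 + 62.9 + 7.488 = 161.1 mol/s.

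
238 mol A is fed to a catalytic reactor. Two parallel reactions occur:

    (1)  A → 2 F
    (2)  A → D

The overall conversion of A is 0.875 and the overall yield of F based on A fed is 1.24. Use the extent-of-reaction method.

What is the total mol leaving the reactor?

386 mol

Yield of F: 2ξ₁ / 238 = 1.24 → ξ₁ = 147.6 mol.
Conversion of A: 1ξ₁ + 1ξ₂ = 0.875 × 238 = 208.2 → ξ₂ = 60.69 mol.
Outlet amounts (n = n₀ + Σ ν·ξ):
  A: 238 − 1(147.6) − 1(60.69) = 29.75
  F: 0 + 2(147.6) = 295.1
  D: 0 + 1(60.69) = 60.69
Total out = 29.75 + 295.1 + 60.69 = 385.6 mol.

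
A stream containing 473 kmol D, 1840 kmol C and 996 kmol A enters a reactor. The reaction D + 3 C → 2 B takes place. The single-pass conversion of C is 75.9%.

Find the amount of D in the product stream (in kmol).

7.48 kmol

C reacted = 0.759 × 1840 = 1397 kmol; ν_C = −3, so ξ = 1397/3 = 465.5 kmol.
Outlet amounts (n = n₀ + ν ξ):
  D: 473 − 1(465.5) = 7.48
  C: 1840 − 3(465.5) = 443.4
  B: 0 + 2(465.5) = 931
  A: 996 (inert)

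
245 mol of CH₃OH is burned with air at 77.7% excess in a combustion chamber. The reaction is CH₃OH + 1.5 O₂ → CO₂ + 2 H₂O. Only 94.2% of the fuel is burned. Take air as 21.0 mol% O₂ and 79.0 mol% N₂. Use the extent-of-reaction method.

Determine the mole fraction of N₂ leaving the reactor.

0.708

Stoichiometric O₂ = 1.5 × 245 = 367.5 mol; O₂ fed = 367.5 × 1.777 = 653 mol.
N₂ fed = 653 × 79/21 = 2457 mol.
Fuel reacted = 0.942 × 245 → ξ = 230.8 mol.
Outlet (n = n₀ + ν ξ):
  CH₃OH: 245 − 1(230.8) = 14.21
  O₂: 653 − 1.5(230.8) = 306.9
  N₂: 2457 (inert)
  CO₂: 0 + 1(230.8) = 230.8
  H₂O: 0 + 2(230.8) = 461.6
Total out = 3470 mol; y_N₂ = 2457 / 3470 = 0.708.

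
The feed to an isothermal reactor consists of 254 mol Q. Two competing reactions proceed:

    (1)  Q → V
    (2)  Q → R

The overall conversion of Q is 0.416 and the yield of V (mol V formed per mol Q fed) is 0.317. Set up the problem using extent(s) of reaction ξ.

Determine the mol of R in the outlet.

25.1 mol

Yield of V: 1ξ₁ / 254 = 0.317 → ξ₁ = 80.52 mol.
Conversion of Q: 1ξ₁ + 1ξ₂ = 0.416 × 254 = 105.7 → ξ₂ = 25.15 mol.
Outlet amounts (n = n₀ + Σ ν·ξ):
  Q: 254 − 1(80.52) − 1(25.15) = 148.3
  V: 0 + 1(80.52) = 80.52
  R: 0 + 1(25.15) = 25.15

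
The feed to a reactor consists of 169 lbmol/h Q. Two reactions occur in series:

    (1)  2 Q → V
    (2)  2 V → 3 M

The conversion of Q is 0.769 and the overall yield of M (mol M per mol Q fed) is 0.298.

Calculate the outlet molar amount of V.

Conversion of Q: Q consumed = 2ξ₁ = 0.769 × 169 → ξ₁ = 64.98 lbmol/h.
Yield of M: 3ξ₂ / 169 = 0.298 → ξ₂ = 16.79 lbmol/h.
Outlet amounts (n = n₀ + Σ ν·ξ):
  Q: 169 − 2(64.98) = 39.04
  V: 0 + 1(64.98) − 2(16.79) = 31.41
  M: 0 + 3(16.79) = 50.36

31.4 lbmol/h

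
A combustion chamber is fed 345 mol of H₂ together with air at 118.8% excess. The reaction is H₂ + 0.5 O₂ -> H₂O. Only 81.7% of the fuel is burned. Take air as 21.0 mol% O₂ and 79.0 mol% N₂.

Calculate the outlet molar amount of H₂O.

Stoichiometric O₂ = 0.5 × 345 = 172.5 mol; O₂ fed = 172.5 × 2.188 = 377.4 mol.
N₂ fed = 377.4 × 79/21 = 1420 mol.
Fuel reacted = 0.817 × 345 → ξ = 281.9 mol.
Outlet (n = n₀ + ν ξ):
  H₂: 345 − 1(281.9) = 63.13
  O₂: 377.4 − 0.5(281.9) = 236.5
  N₂: 1420 (inert)
  H₂O: 0 + 1(281.9) = 281.9

282 mol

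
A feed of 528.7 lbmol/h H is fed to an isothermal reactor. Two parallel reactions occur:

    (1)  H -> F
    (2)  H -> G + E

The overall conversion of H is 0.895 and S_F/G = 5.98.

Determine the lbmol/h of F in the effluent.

405 lbmol/h

Conversion of H: H consumed = 0.895 × 528.7 = 473.2 lbmol/h = 1ξ₁ + 1ξ₂.
Selectivity: 1ξ₁ / (1ξ₂) = 5.98 → ξ₁ = 5.98 ξ₂.
Substitute: (1·5.98 + 1) ξ₂ = 473.2 → ξ₂ = 67.79 lbmol/h, ξ₁ = 405.4 lbmol/h.
Outlet amounts (n = n₀ + Σ ν·ξ):
  H: 528.7 − 1(405.4) − 1(67.79) = 55.51
  F: 0 + 1(405.4) = 405.4
  G: 0 + 1(67.79) = 67.79
  E: 0 + 1(67.79) = 67.79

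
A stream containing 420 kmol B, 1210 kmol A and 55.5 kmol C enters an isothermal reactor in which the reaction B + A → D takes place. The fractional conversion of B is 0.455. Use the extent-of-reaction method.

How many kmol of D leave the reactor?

191 kmol

B reacted = 0.455 × 420 = 191.1 kmol; ν_B = −1, so ξ = 191.1/1 = 191.1 kmol.
Outlet amounts (n = n₀ + ν ξ):
  B: 420 − 1(191.1) = 228.9
  A: 1210 − 1(191.1) = 1019
  D: 0 + 1(191.1) = 191.1
  C: 55.5 (inert)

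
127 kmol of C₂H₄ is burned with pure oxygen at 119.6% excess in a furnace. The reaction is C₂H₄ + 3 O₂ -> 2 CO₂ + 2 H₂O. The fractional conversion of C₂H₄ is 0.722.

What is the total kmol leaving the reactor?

Stoichiometric O₂ = 3 × 127 = 381 kmol; O₂ fed = 381 × 2.196 = 836.7 kmol.
Fuel reacted = 0.722 × 127 → ξ = 91.69 kmol.
Outlet (n = n₀ + ν ξ):
  C₂H₄: 127 − 1(91.69) = 35.31
  O₂: 836.7 − 3(91.69) = 561.6
  CO₂: 0 + 2(91.69) = 183.4
  H₂O: 0 + 2(91.69) = 183.4
Total out = 35.31 + 561.6 + 183.4 + 183.4 = 963.7 kmol.

964 kmol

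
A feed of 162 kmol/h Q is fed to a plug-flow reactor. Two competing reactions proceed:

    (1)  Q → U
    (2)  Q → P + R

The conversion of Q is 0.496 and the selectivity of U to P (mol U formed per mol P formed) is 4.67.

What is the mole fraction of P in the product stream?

0.0804

Conversion of Q: Q consumed = 0.496 × 162 = 80.35 kmol/h = 1ξ₁ + 1ξ₂.
Selectivity: 1ξ₁ / (1ξ₂) = 4.67 → ξ₁ = 4.67 ξ₂.
Substitute: (1·4.67 + 1) ξ₂ = 80.35 → ξ₂ = 14.17 kmol/h, ξ₁ = 66.18 kmol/h.
Outlet amounts (n = n₀ + Σ ν·ξ):
  Q: 162 − 1(66.18) − 1(14.17) = 81.65
  U: 0 + 1(66.18) = 66.18
  P: 0 + 1(14.17) = 14.17
  R: 0 + 1(14.17) = 14.17
Total out = 176.2 kmol/h; y_P = 14.17 / 176.2 = 0.08044.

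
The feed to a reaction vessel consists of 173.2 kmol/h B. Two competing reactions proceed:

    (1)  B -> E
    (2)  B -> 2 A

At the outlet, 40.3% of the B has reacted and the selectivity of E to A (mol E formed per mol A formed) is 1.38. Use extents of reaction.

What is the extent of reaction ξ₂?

ξ₂ = 18.6 kmol/h

Conversion of B: B consumed = 0.403 × 173.2 = 69.8 kmol/h = 1ξ₁ + 1ξ₂.
Selectivity: 1ξ₁ / (2ξ₂) = 1.38 → ξ₁ = 2.76 ξ₂.
Substitute: (1·2.76 + 1) ξ₂ = 69.8 → ξ₂ = 18.56 kmol/h, ξ₁ = 51.24 kmol/h.
Outlet amounts (n = n₀ + Σ ν·ξ):
  B: 173.2 − 1(51.24) − 1(18.56) = 103.4
  E: 0 + 1(51.24) = 51.24
  A: 0 + 2(18.56) = 37.13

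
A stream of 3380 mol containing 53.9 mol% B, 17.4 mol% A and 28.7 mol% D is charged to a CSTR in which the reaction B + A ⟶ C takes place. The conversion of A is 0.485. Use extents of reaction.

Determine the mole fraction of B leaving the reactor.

A reacted = 0.485 × 588.1 = 285.2 mol; ν_A = −1, so ξ = 285.2/1 = 285.2 mol.
Outlet amounts (n = n₀ + ν ξ):
  B: 1822 − 1(285.2) = 1537
  A: 588.1 − 1(285.2) = 302.9
  C: 0 + 1(285.2) = 285.2
  D: 970.1 (inert)
Total out = 3095 mol; y_B = 1537 / 3095 = 0.4965.

0.497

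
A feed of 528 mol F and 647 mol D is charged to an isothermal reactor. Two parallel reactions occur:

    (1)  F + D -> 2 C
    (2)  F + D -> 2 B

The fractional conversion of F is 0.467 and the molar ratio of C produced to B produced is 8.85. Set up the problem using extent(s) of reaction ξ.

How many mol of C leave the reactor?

443 mol

Conversion of F: F consumed = 0.467 × 528 = 246.6 mol = 1ξ₁ + 1ξ₂.
Selectivity: 2ξ₁ / (2ξ₂) = 8.85 → ξ₁ = 8.85 ξ₂.
Substitute: (1·8.85 + 1) ξ₂ = 246.6 → ξ₂ = 25.03 mol, ξ₁ = 221.5 mol.
Outlet amounts (n = n₀ + Σ ν·ξ):
  F: 528 − 1(221.5) − 1(25.03) = 281.4
  D: 647 − 1(221.5) − 1(25.03) = 400.4
  C: 0 + 2(221.5) = 443.1
  B: 0 + 2(25.03) = 50.07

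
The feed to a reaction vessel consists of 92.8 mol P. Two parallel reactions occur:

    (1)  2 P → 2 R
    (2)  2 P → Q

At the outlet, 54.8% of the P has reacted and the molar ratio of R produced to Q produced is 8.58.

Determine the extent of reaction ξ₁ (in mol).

ξ₁ = 20.6 mol

Conversion of P: P consumed = 0.548 × 92.8 = 50.85 mol = 2ξ₁ + 2ξ₂.
Selectivity: 2ξ₁ / (1ξ₂) = 8.58 → ξ₁ = 4.29 ξ₂.
Substitute: (2·4.29 + 2) ξ₂ = 50.85 → ξ₂ = 4.807 mol, ξ₁ = 20.62 mol.
Outlet amounts (n = n₀ + Σ ν·ξ):
  P: 92.8 − 2(20.62) − 2(4.807) = 41.95
  R: 0 + 2(20.62) = 41.24
  Q: 0 + 1(4.807) = 4.807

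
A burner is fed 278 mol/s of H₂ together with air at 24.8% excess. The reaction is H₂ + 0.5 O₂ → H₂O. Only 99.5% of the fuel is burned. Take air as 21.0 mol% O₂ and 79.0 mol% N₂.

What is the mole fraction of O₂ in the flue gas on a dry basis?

0.051

Stoichiometric O₂ = 0.5 × 278 = 139 mol/s; O₂ fed = 139 × 1.248 = 173.5 mol/s.
N₂ fed = 173.5 × 79/21 = 652.6 mol/s.
Fuel reacted = 0.995 × 278 → ξ = 276.6 mol/s.
Outlet (n = n₀ + ν ξ):
  H₂: 278 − 1(276.6) = 1.39
  O₂: 173.5 − 0.5(276.6) = 35.17
  N₂: 652.6 (inert)
  H₂O: 0 + 1(276.6) = 276.6
Dry total = 689.1 mol/s; y_O₂ (dry) = 35.17 / 689.1 = 0.05103.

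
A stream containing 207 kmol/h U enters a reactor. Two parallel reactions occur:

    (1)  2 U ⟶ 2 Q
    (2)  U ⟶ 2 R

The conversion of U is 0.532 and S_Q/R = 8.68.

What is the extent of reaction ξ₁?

ξ₁ = 52.1 kmol/h

Conversion of U: U consumed = 0.532 × 207 = 110.1 kmol/h = 2ξ₁ + 1ξ₂.
Selectivity: 2ξ₁ / (2ξ₂) = 8.68 → ξ₁ = 8.68 ξ₂.
Substitute: (2·8.68 + 1) ξ₂ = 110.1 → ξ₂ = 5.998 kmol/h, ξ₁ = 52.06 kmol/h.
Outlet amounts (n = n₀ + Σ ν·ξ):
  U: 207 − 2(52.06) − 1(5.998) = 96.88
  Q: 0 + 2(52.06) = 104.1
  R: 0 + 2(5.998) = 12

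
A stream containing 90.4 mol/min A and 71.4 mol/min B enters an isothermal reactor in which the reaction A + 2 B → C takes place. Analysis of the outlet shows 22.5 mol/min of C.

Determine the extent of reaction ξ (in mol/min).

ξ = 22.5 mol/min

For C: n = n₀ + 1ξ → 22.5 = 0 + 1ξ, giving ξ = 22.5 mol/min.
Outlet amounts (n = n₀ + ν ξ):
  A: 90.4 − 1(22.5) = 67.9
  B: 71.4 − 2(22.5) = 26.4
  C: 0 + 1(22.5) = 22.5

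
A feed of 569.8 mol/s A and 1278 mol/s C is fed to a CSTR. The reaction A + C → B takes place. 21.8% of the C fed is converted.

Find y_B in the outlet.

0.178

C reacted = 0.218 × 1278 = 278.6 mol/s; ν_C = −1, so ξ = 278.6/1 = 278.6 mol/s.
Outlet amounts (n = n₀ + ν ξ):
  A: 569.8 − 1(278.6) = 291.2
  C: 1278 − 1(278.6) = 999.4
  B: 0 + 1(278.6) = 278.6
Total out = 1569 mol/s; y_B = 278.6 / 1569 = 0.1775.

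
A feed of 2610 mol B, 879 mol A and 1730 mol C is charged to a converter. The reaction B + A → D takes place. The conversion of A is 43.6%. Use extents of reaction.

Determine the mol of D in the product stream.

A reacted = 0.436 × 879 = 383.2 mol; ν_A = −1, so ξ = 383.2/1 = 383.2 mol.
Outlet amounts (n = n₀ + ν ξ):
  B: 2610 − 1(383.2) = 2227
  A: 879 − 1(383.2) = 495.8
  D: 0 + 1(383.2) = 383.2
  C: 1730 (inert)

383 mol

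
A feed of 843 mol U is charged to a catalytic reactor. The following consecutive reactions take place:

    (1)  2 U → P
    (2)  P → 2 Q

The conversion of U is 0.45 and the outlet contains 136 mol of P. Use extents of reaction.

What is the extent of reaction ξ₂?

ξ₂ = 53.7 mol

Conversion of U: U consumed = 2ξ₁ = 0.45 × 843 → ξ₁ = 189.7 mol.
P balance: n_P = 0 + 1ξ₁ − 1ξ₂ = 136 → ξ₂ = (1·189.7 − 136)/1 = 53.68 mol.
Outlet amounts (n = n₀ + Σ ν·ξ):
  U: 843 − 2(189.7) = 463.6
  P: 0 + 1(189.7) − 1(53.68) = 136
  Q: 0 + 2(53.68) = 107.4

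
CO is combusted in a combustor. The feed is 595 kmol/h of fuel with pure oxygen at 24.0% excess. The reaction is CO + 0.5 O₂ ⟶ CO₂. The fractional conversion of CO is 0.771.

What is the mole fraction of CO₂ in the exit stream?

0.625

Stoichiometric O₂ = 0.5 × 595 = 297.5 kmol/h; O₂ fed = 297.5 × 1.240 = 368.9 kmol/h.
Fuel reacted = 0.771 × 595 → ξ = 458.7 kmol/h.
Outlet (n = n₀ + ν ξ):
  CO: 595 − 1(458.7) = 136.3
  O₂: 368.9 − 0.5(458.7) = 139.5
  CO₂: 0 + 1(458.7) = 458.7
Total out = 734.5 kmol/h; y_CO₂ = 458.7 / 734.5 = 0.6245.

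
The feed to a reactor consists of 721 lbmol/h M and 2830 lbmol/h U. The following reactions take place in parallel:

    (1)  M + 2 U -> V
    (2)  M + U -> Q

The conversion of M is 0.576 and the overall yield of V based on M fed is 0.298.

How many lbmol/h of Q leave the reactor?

200 lbmol/h

Yield of V: 1ξ₁ / 721 = 0.298 → ξ₁ = 214.9 lbmol/h.
Conversion of M: 1ξ₁ + 1ξ₂ = 0.576 × 721 = 415.3 → ξ₂ = 200.4 lbmol/h.
Outlet amounts (n = n₀ + Σ ν·ξ):
  M: 721 − 1(214.9) − 1(200.4) = 305.7
  U: 2830 − 2(214.9) − 1(200.4) = 2200
  V: 0 + 1(214.9) = 214.9
  Q: 0 + 1(200.4) = 200.4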